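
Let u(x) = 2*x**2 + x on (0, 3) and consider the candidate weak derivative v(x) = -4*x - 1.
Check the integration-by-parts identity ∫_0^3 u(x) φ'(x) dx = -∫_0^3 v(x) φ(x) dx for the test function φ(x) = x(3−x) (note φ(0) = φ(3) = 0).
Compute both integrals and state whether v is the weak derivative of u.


LHS = -63/2, RHS = 63/2. No, v is not the weak derivative of u.

u(x) = 2*x**2 + x, classical derivative u'(x) = 4*x + 1.
φ(x) = x(3−x), so φ'(x) = 3 - 2*x.
Note φ(0) = φ(3) = 0, so the boundary term u·φ vanishes.
LHS = ∫_0^3 u(x) φ'(x) dx = ∫_0^3 (-4*x^3 + 4*x^2 + 3*x) dx. Term by term:
  ∫_0^3 -4*x^3 dx = -81;  ∫_0^3 4*x^2 dx = 36;  ∫_0^3 3*x dx = 27/2.
Sum: -81 + 36 + 27/2 = -63/2.
So LHS = -63/2.
∫_0^3 v(x) φ(x) dx = ∫_0^3 (4*x^3 - 11*x^2 - 3*x) dx. Term by term:
  ∫_0^3 4*x^3 dx = 81;  ∫_0^3 -11*x^2 dx = -99;  ∫_0^3 -3*x dx = -27/2.
Sum: 81 − 99 − 27/2 = -63/2.
So RHS = -∫_0^3 v(x) φ(x) dx = 63/2.
LHS − RHS = -63 ≠ 0, so the identity fails.
(For a valid weak derivative the identity must hold for EVERY test function, in particular this one. The failure shows v is NOT the weak derivative of u.)
Correct weak derivative would be u'(x) = 4*x + 1.


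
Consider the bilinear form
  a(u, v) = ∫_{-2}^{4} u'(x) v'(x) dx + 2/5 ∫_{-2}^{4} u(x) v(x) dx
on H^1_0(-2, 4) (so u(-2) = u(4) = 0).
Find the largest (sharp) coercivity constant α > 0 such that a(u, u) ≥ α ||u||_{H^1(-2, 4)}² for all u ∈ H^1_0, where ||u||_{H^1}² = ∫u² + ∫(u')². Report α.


α = (π^2 + 72/5)/(π^2 + 36)

Coercivity of a(·,·) on H^1_0(-2, 4) means a(u, u) ≥ α ||u||_{H^1}² for every u ∈ H^1_0.
The interval has length L = 6, and Poincaré/coercivity depend only on L. Here a(u, u) = ∫(u')² + (2/5)·∫u².
Here 0 < c = 2/5 < 1. The condition a(u,u) ≥ α||u||_{H^1}² reads (1−α)∫(u')² ≥ (α−c)∫u². Any admissible α is ≤ 1 (rapidly oscillating u have ∫u²/∫(u')² → 0), and α = 1 would force 0 ≥ (1−c)∫u², impossible since c < 1; so 1−α > 0. By the sharp Poincaré inequality on H^1_0 of an interval of length L, ∫(u')² ≥ (π/L)²∫u² with equality for the first sine mode sin(π(x−x₀)/L) (x₀ the left endpoint), so the inequality holds for all u iff (1−α)(π/L)² ≥ α − c, i.e. α ≤ ((π/L)² + c)/((π/L)² + 1) = (1 + c(L/π)²)/(1 + (L/π)²). With (π/L)² = π^2/36 and c = 2/5, the largest admissible constant is α = ((π/L)² + c)/((π/L)² + 1).
Simplifying, α = (π^2 + 72/5)/(π^2 + 36).


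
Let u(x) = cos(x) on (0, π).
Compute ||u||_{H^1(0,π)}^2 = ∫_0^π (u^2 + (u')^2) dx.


||u||_{H^1(0,π)}^2 = π

u'(x) = -sin(x).
Expand u² and (u')² and integrate term by term on (0, π), using: for integers n ≥ 1, ∫_0^π sin²(nx) dx = ∫_0^π cos²(nx) dx = π/2; for n ≠ n', ∫_0^π sin(nx)sin(n'x) dx = ∫_0^π cos(nx)cos(n'x) dx = 0; and by product-to-sum, ∫_0^π sin(nx)cos(n'x) dx = ½∫_0^π [sin((n+n')x) + sin((n−n')x)] dx, which is 0 when n+n' is even and 2n/(n²−n'²) when n+n' is odd (it need not vanish on (0, π)).
  u² squared terms: (1)²·∫cos(x)² dx = 1·π/2 = π/2.
  So ∫_0^π u² dx = π/2.
  (u')² squared terms: (-1)²·∫sin(x)² dx = 1·π/2 = π/2.
  So ∫_0^π (u')² dx = π/2.
||u||_{H^1}^2 = (π/2) + (π/2) = π.


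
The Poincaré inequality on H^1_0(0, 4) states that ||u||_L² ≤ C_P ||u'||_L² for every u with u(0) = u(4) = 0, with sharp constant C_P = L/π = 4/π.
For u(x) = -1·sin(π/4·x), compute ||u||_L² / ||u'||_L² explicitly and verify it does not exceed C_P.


||u||_L² / ||u'||_L² = 4/π = C_P.

u(x) = -1·sin(π/4·x), so u'(x) = -π*cos(π*x/4)/4.
Writing u(x) = A·sin(kπx/L) with A = -1 and k = 1, use ∫_0^L sin²(kπx/L) dx = L/2 and ∫_0^L cos²(kπx/L) dx = L/2.
u² = 1·sin²(π/4·x) and (u')² = π^2/16·cos²(π/4·x), and each of sin², cos² integrates to L/2 = 2 over (0, 4).
∫_0^4 u² dx = 2, so ||u||_L² = sqrt(2).
∫_0^4 (u')² dx = π^2/8, so ||u'||_L² = sqrt(2)*π/4.
Ratio ||u||_L² / ||u'||_L² = 4/π.
Sharp Poincaré constant on H^1_0(0, 4) is C_P = L/π = 4/π, achieved by sin(π/4·x).
This is the k = 1 eigenfunction (up to amplitude), so the ratio equals the sharp Poincaré constant exactly.


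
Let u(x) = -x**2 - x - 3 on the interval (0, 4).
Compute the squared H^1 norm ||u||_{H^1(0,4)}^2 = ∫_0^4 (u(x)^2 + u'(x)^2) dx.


||u||_{H^1}^2 = 10312/15

The H^1 norm (squared) on an interval (0, L) is
  ||u||_{H^1}^2 = ∫_0^L u(x)^2 dx + ∫_0^L u'(x)^2 dx.
Compute u'(x) = -2*x - 1.
Then u(x)^2 = x**4 + 2*x**3 + 7*x**2 + 6*x + 9 and u'(x)^2 = 4*x**2 + 4*x + 1.
Integrate each monomial from 0 to 4 using ∫_0^4 c·x^n dx = c·4^(n+1)/(n+1):
  ∫_0^4 u(x)^2 dx = ∫_0^4 (x^4 + 2*x^3 + 7*x^2 + 6*x + 9) dx. Term by term:
    ∫_0^4 x^4 dx = 1024/5;  ∫_0^4 2*x^3 dx = 128;  ∫_0^4 7*x^2 dx = 448/3;
    ∫_0^4 6*x dx = 48;  ∫_0^4 9 dx = 36.
  Sum: 1024/5 + 128 + 448/3 + 48 + 36 = 8492/15.
  ∫_0^4 u'(x)^2 dx = ∫_0^4 (4*x^2 + 4*x + 1) dx. Term by term:
    ∫_0^4 4*x^2 dx = 256/3;  ∫_0^4 4*x dx = 32;  ∫_0^4 1 dx = 4.
  Sum: 256/3 + 32 + 4 = 364/3.
Adding: ||u||_{H^1}^2 = 8492/15 + 364/3 = 10312/15.


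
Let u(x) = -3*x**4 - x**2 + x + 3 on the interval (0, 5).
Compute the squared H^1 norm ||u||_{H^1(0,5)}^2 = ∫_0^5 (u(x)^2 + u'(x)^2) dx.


||u||_{H^1}^2 = 152332025/42

The H^1 norm (squared) on an interval (0, L) is
  ||u||_{H^1}^2 = ∫_0^L u(x)^2 dx + ∫_0^L u'(x)^2 dx.
Compute u'(x) = -12*x**3 - 2*x + 1.
Then u(x)^2 = 9*x**8 + 6*x**6 - 6*x**5 - 17*x**4 - 2*x**3 - 5*x**2 + 6*x + 9 and u'(x)^2 = 144*x**6 + 48*x**4 - 24*x**3 + 4*x**2 - 4*x + 1.
Integrate each monomial from 0 to 5 using ∫_0^5 c·x^n dx = c·5^(n+1)/(n+1):
  ∫_0^5 u(x)^2 dx = ∫_0^5 (9*x^8 + 6*x^6 - 6*x^5 - 17*x^4 - 2*x^3 - 5*x^2 + 6*x + 9) dx. Term by term:
    ∫_0^5 9*x^8 dx = 1953125;  ∫_0^5 6*x^6 dx = 468750/7;  ∫_0^5 -6*x^5 dx = -15625;
    ∫_0^5 -17*x^4 dx = -10625;  ∫_0^5 -2*x^3 dx = -625/2;  ∫_0^5 -5*x^2 dx = -625/3;
    ∫_0^5 6*x dx = 75;  ∫_0^5 9 dx = 45.
  Sum: 1953125 + 468750/7 − 15625 − 10625 − 625/2 − 625/3 + 75 + 45 = 83724415/42.
  ∫_0^5 u'(x)^2 dx = ∫_0^5 (144*x^6 + 48*x^4 - 24*x^3 + 4*x^2 - 4*x + 1) dx. Term by term:
    ∫_0^5 144*x^6 dx = 11250000/7;  ∫_0^5 48*x^4 dx = 30000;  ∫_0^5 -24*x^3 dx = -3750;
    ∫_0^5 4*x^2 dx = 500/3;  ∫_0^5 -4*x dx = -50;  ∫_0^5 1 dx = 5.
  Sum: 11250000/7 + 30000 − 3750 + 500/3 − 50 + 5 = 34303805/21.
Adding: ||u||_{H^1}^2 = 83724415/42 + 34303805/21 = 152332025/42.


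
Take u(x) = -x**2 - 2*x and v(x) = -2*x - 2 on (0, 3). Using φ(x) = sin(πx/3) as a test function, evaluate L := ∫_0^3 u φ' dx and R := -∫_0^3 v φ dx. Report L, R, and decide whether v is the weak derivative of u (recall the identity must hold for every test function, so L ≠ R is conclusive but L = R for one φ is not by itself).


LHS = 30/π, RHS = 30/π. Yes, v = u' weakly.

u(x) = -x**2 - 2*x, classical derivative u'(x) = -2*x - 2.
φ(x) = sin(πx/3), so φ'(x) = π*cos(π*x/3)/3.
Note φ(0) = φ(3) = 0, so the boundary term u·φ vanishes.
LHS = ∫_0^3 u(x) φ'(x) dx = ∫_0^3 (-π*x^2*cos(π*x/3)/3 - 2*π*x*cos(π*x/3)/3) dx. Term by term:
  ∫_0^3 -2*π*x*cos(π*x/3)/3 dx = 12/π;  ∫_0^3 -π*x^2*cos(π*x/3)/3 dx = 18/π.
Sum: 12/π + 18/π = 30/π.
So LHS = 30/π.
∫_0^3 v(x) φ(x) dx = ∫_0^3 (-2*x*sin(π*x/3) - 2*sin(π*x/3)) dx. Term by term:
  ∫_0^3 -2*sin(π*x/3) dx = -12/π;  ∫_0^3 -2*x*sin(π*x/3) dx = -18/π.
Sum: -12/π − 18/π = -30/π.
So RHS = -∫_0^3 v(x) φ(x) dx = 30/π.
LHS = RHS, so the identity holds for this test φ.
Moreover u is smooth here and v(x) = u'(x) = -2*x - 2 pointwise, so the identity holds for every test function. Hence v is the weak derivative of u.


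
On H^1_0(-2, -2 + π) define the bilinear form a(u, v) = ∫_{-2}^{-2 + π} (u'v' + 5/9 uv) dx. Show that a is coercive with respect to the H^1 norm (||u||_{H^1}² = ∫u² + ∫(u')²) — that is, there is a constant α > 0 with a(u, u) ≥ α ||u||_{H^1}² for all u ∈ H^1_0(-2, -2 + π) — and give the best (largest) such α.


α = 7/9

Coercivity of a(·,·) on H^1_0(-2, -2 + π) means a(u, u) ≥ α ||u||_{H^1}² for every u ∈ H^1_0.
The interval has length L = π, and Poincaré/coercivity depend only on L. Here a(u, u) = ∫(u')² + (5/9)·∫u².
Here 0 < c = 5/9 < 1. The condition a(u,u) ≥ α||u||_{H^1}² reads (1−α)∫(u')² ≥ (α−c)∫u². Any admissible α is ≤ 1 (rapidly oscillating u have ∫u²/∫(u')² → 0), and α = 1 would force 0 ≥ (1−c)∫u², impossible since c < 1; so 1−α > 0. By the sharp Poincaré inequality on H^1_0 of an interval of length L, ∫(u')² ≥ (π/L)²∫u² with equality for the first sine mode sin(π(x−x₀)/L) (x₀ the left endpoint), so the inequality holds for all u iff (1−α)(π/L)² ≥ α − c, i.e. α ≤ ((π/L)² + c)/((π/L)² + 1) = (1 + c(L/π)²)/(1 + (L/π)²). With (π/L)² = 1 and c = 5/9, the largest admissible constant is α = ((π/L)² + c)/((π/L)² + 1).
Simplifying, α = 7/9.


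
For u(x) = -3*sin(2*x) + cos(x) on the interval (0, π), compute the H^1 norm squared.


||u||_{H^1(0,π)}^2 = -16 + 47*π/2

u'(x) = -sin(x) - 6*cos(2*x).
Expand u² and (u')² and integrate term by term on (0, π), using: for integers n ≥ 1, ∫_0^π sin²(nx) dx = ∫_0^π cos²(nx) dx = π/2; for n ≠ n', ∫_0^π sin(nx)sin(n'x) dx = ∫_0^π cos(nx)cos(n'x) dx = 0; and by product-to-sum, ∫_0^π sin(nx)cos(n'x) dx = ½∫_0^π [sin((n+n')x) + sin((n−n')x)] dx, which is 0 when n+n' is even and 2n/(n²−n'²) when n+n' is odd (it need not vanish on (0, π)).
  u² squared terms: (-3)²·∫sin(2x)² dx = 9·π/2 = 9*π/2;  (1)²·∫cos(x)² dx = 1·π/2 = π/2.
  u² cross terms: 2·(-3)·(1)·∫sin(2x)·cos(x) dx = -6·(4/3) = -8.
  So ∫_0^π u² dx = 9*π/2 + π/2 − 8 = -8 + 5*π.
  (u')² squared terms: (-1)²·∫sin(x)² dx = 1·π/2 = π/2;  (-6)²·∫cos(2x)² dx = 36·π/2 = 18*π.
  (u')² cross terms: 2·(-1)·(-6)·∫sin(x)·cos(2x) dx = 12·(-2/3) = -8.
  So ∫_0^π (u')² dx = π/2 + 18*π − 8 = -8 + 37*π/2.
||u||_{H^1}^2 = (-8 + 5*π) + (-8 + 37*π/2) = -16 + 47*π/2.


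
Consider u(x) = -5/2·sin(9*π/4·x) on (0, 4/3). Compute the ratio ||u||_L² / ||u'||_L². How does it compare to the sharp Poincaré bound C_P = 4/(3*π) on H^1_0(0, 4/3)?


||u||_L² / ||u'||_L² = 4/(9*π) < C_P = 4/(3*π).

u(x) = -5/2·sin(9*π/4·x), so u'(x) = -45*π*cos(9*π*x/4)/8.
Writing u(x) = A·sin(kπx/L) with A = -5/2 and k = 3, use ∫_0^L sin²(kπx/L) dx = L/2 and ∫_0^L cos²(kπx/L) dx = L/2.
u² = 25/4·sin²(9*π/4·x) and (u')² = 2025*π^2/64·cos²(9*π/4·x), and each of sin², cos² integrates to L/2 = 2/3 over (0, 4/3).
∫_0^4/3 u² dx = 25/6, so ||u||_L² = 5*sqrt(6)/6.
∫_0^4/3 (u')² dx = 675*π^2/32, so ||u'||_L² = 15*sqrt(6)*π/8.
Ratio ||u||_L² / ||u'||_L² = 4/(9*π).
Sharp Poincaré constant on H^1_0(0, 4/3) is C_P = L/π = 4/(3*π), achieved by sin(3*π/4·x).
This is the k = 3 harmonic; the ratio L/(kπ) is strictly less than C_P = L/π, consistent with the sharp inequality ||u||_L² ≤ C_P ||u'||_L².


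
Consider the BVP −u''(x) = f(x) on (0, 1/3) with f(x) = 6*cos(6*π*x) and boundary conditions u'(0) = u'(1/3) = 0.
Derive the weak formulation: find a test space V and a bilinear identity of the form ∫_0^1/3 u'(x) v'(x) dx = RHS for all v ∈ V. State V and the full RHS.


V = H^1(0, 1/3) (no boundary constraint on v; u is determined up to an additive constant); weak form: ∫_0^1/3 u'v' dx = ∫_0^1/3 (6*cos(6*π*x)) v dx for all v ∈ V.

Multiply both sides by a test function v and integrate from 0 to 1/3:
  ∫_0^1/3 −u''(x) v(x) dx = ∫_0^1/3 f(x) v(x) dx.
Integrate the LHS by parts once:
  ∫_0^1/3 −u'' v dx = −[u'(x) v(x)]_0^1/3 + ∫_0^1/3 u'(x) v'(x) dx.
Thus ∫_0^1/3 u'(x) v'(x) dx = ∫_0^1/3 f(x) v(x) dx + [u'(x) v(x)]_0^1/3.
Choose V so that boundary terms are either known or forced to vanish.
u has homogeneous Neumann: u'(0) = u'(1/3) = 0. So [u' v]_0^1/3 = 0·v(1/3) − 0·v(0) = 0 for any v; take V = H^1(0, 1/3).
Weak formulation: find u (satisfying any essential BC) such that ∫_0^1/3 u'(x) v'(x) dx = ∫_0^1/3 f v dx for all v ∈ V (homogeneous Neumann, so boundary terms vanish).
Substituting f(x) = 6*cos(6*π*x), the right-hand side is ∫_0^1/3 (6*cos(6*π*x)) v dx.
Compatibility check (pure Neumann): taking v ≡ 1 ∈ V gives 0 = ∫_0^1/3 f dx + (0) − (0), i.e. ∫_0^1/3 f dx must equal u'(0) − u'(1/3) = 0. Indeed ∫_0^1/3 (6*cos(6*π*x)) dx = 0, so the data are compatible. The solution is then unique only up to an additive constant (fix it e.g. by requiring ∫_0^1/3 u dx = 0).


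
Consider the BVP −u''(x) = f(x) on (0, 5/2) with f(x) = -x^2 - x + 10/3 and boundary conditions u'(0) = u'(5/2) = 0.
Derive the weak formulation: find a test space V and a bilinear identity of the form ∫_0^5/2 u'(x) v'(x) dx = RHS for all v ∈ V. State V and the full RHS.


V = H^1(0, 5/2) (no boundary constraint on v; u is determined up to an additive constant); weak form: ∫_0^5/2 u'v' dx = ∫_0^5/2 (-x^2 - x + 10/3) v dx for all v ∈ V.

Multiply both sides by a test function v and integrate from 0 to 5/2:
  ∫_0^5/2 −u''(x) v(x) dx = ∫_0^5/2 f(x) v(x) dx.
Integrate the LHS by parts once:
  ∫_0^5/2 −u'' v dx = −[u'(x) v(x)]_0^5/2 + ∫_0^5/2 u'(x) v'(x) dx.
Thus ∫_0^5/2 u'(x) v'(x) dx = ∫_0^5/2 f(x) v(x) dx + [u'(x) v(x)]_0^5/2.
Choose V so that boundary terms are either known or forced to vanish.
u has homogeneous Neumann: u'(0) = u'(5/2) = 0. So [u' v]_0^5/2 = 0·v(5/2) − 0·v(0) = 0 for any v; take V = H^1(0, 5/2).
Weak formulation: find u (satisfying any essential BC) such that ∫_0^5/2 u'(x) v'(x) dx = ∫_0^5/2 f v dx for all v ∈ V (homogeneous Neumann, so boundary terms vanish).
Substituting f(x) = -x^2 - x + 10/3, the right-hand side is ∫_0^5/2 (-x^2 - x + 10/3) v dx.
Compatibility check (pure Neumann): taking v ≡ 1 ∈ V gives 0 = ∫_0^5/2 f dx + (0) − (0), i.e. ∫_0^5/2 f dx must equal u'(0) − u'(5/2) = 0. Indeed ∫_0^5/2 (-x^2 - x + 10/3) dx = 0, so the data are compatible. The solution is then unique only up to an additive constant (fix it e.g. by requiring ∫_0^5/2 u dx = 0).


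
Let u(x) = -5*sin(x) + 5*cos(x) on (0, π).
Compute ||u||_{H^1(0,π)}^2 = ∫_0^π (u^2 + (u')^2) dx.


||u||_{H^1(0,π)}^2 = 50*π

u'(x) = -5*sin(x) - 5*cos(x).
Expand u² and (u')² and integrate term by term on (0, π), using: for integers n ≥ 1, ∫_0^π sin²(nx) dx = ∫_0^π cos²(nx) dx = π/2; for n ≠ n', ∫_0^π sin(nx)sin(n'x) dx = ∫_0^π cos(nx)cos(n'x) dx = 0; and by product-to-sum, ∫_0^π sin(nx)cos(n'x) dx = ½∫_0^π [sin((n+n')x) + sin((n−n')x)] dx, which is 0 when n+n' is even and 2n/(n²−n'²) when n+n' is odd (it need not vanish on (0, π)).
  u² squared terms: (-5)²·∫sin(x)² dx = 25·π/2 = 25*π/2;  (5)²·∫cos(x)² dx = 25·π/2 = 25*π/2.
  u² cross terms: 2·(-5)·(5)·∫sin(x)·cos(x) dx = -50·(0) = 0.
  So ∫_0^π u² dx = 25*π/2 + 25*π/2 + 0 = 25*π.
  (u')² squared terms: (-5)²·∫cos(x)² dx = 25·π/2 = 25*π/2;  (-5)²·∫sin(x)² dx = 25·π/2 = 25*π/2.
  (u')² cross terms: 2·(-5)·(-5)·∫cos(x)·sin(x) dx = 50·(0) = 0.
  So ∫_0^π (u')² dx = 25*π/2 + 25*π/2 + 0 = 25*π.
||u||_{H^1}^2 = (25*π) + (25*π) = 50*π.


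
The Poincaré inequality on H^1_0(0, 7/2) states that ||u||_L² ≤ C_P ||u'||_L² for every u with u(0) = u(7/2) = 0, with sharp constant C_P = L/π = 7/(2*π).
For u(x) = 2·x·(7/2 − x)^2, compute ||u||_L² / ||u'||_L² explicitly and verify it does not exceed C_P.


||u||_L² / ||u'||_L² = sqrt(14)/4 < C_P = 7/(2*π).

u(x) = 2·x·(7/2 − x)^2, so u'(x) = (x - 7/2)*(6*x - 7).
u(x) = 2·x·(7/2 − x)^2 vanishes at x = 0 and x = 7/2, so u ∈ H^1_0(0, 7/2). Differentiate via the product rule and integrate the resulting polynomials term by term.
  ∫_0^7/2 u² dx = ∫_0^7/2 (4*x^6 - 56*x^5 + 294*x^4 - 686*x^3 + 2401*x^2/4) dx. Term by term:
    ∫_0^7/2 4*x^6 dx = 117649/32;  ∫_0^7/2 -56*x^5 dx = -823543/48;  ∫_0^7/2 294*x^4 dx = 2470629/80;
    ∫_0^7/2 -686*x^3 dx = -823543/32;  ∫_0^7/2 2401*x^2/4 dx = 823543/96.
  Sum: 117649/32 − 823543/48 + 2470629/80 − 823543/32 + 823543/96 = 117649/480.
  ∫_0^7/2 (u')² dx = ∫_0^7/2 (36*x^4 - 336*x^3 + 1078*x^2 - 1372*x + 2401/4) dx. Term by term:
    ∫_0^7/2 36*x^4 dx = 151263/40;  ∫_0^7/2 -336*x^3 dx = -50421/4;  ∫_0^7/2 1078*x^2 dx = 184877/12;
    ∫_0^7/2 -1372*x dx = -16807/2;  ∫_0^7/2 2401/4 dx = 16807/8.
  Sum: 151263/40 − 50421/4 + 184877/12 − 16807/2 + 16807/8 = 16807/60.
∫_0^7/2 u² dx = 117649/480, so ||u||_L² = 343*sqrt(30)/120.
∫_0^7/2 (u')² dx = 16807/60, so ||u'||_L² = 49*sqrt(105)/30.
Ratio ||u||_L² / ||u'||_L² = sqrt(14)/4.
Sharp Poincaré constant on H^1_0(0, 7/2) is C_P = L/π = 7/(2*π), achieved by sin(2*π/7·x).
A polynomial bump cannot attain the sharp Poincaré constant (only the first sine eigenfunction does), so the ratio is strictly less than C_P, consistent with ||u||_L² ≤ C_P ||u'||_L².


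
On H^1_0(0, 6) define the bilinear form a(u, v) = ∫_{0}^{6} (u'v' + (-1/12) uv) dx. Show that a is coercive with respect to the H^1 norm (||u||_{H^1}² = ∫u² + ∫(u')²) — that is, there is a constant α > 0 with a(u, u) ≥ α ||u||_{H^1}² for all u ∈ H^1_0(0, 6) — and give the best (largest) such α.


α = (-3 + π^2)/(π^2 + 36)

Coercivity of a(·,·) on H^1_0(0, 6) means a(u, u) ≥ α ||u||_{H^1}² for every u ∈ H^1_0.
The interval has length L = 6, and Poincaré/coercivity depend only on L. Here a(u, u) = ∫(u')² + (-1/12)·∫u².
Here c = -1/12 < 0 with |c| < (π/L)² = π^2/36, so coercivity still holds. The condition a(u,u) ≥ α||u||_{H^1}² reads (1−α)∫(u')² ≥ (α−c)∫u². Any admissible α is ≤ 1 (rapidly oscillating u have ∫u²/∫(u')² → 0), and α = 1 would force 0 ≥ (1−c)∫u², impossible since c < 1; so 1−α > 0. By the sharp Poincaré inequality on H^1_0 of an interval of length L, ∫(u')² ≥ (π/L)²∫u² with equality for the first sine mode sin(π(x−x₀)/L) (x₀ the left endpoint), so the inequality holds for all u iff (1−α)(π/L)² ≥ α − c, i.e. α ≤ ((π/L)² + c)/((π/L)² + 1) = (1 + c(L/π)²)/(1 + (L/π)²). (Direct route, valid since c ≤ 0: Poincaré gives c∫u² ≥ c(L/π)²∫(u')², so a(u,u) ≥ (1 + c(L/π)²)∫(u')², while ||u||_{H^1}² ≤ (1 + (L/π)²)∫(u')²; dividing yields the same α.) With (π/L)² = π^2/36 and c = -1/12, the largest admissible constant is α = ((π/L)² + c)/((π/L)² + 1).
Simplifying, α = (-3 + π^2)/(π^2 + 36).


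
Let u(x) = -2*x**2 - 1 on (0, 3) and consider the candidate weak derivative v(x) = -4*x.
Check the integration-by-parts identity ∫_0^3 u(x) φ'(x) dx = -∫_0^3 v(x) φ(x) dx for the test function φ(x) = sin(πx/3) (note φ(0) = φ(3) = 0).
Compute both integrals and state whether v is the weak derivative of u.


LHS = 36/π, RHS = 36/π. Yes, v = u' weakly.

u(x) = -2*x**2 - 1, classical derivative u'(x) = -4*x.
φ(x) = sin(πx/3), so φ'(x) = π*cos(π*x/3)/3.
Note φ(0) = φ(3) = 0, so the boundary term u·φ vanishes.
LHS = ∫_0^3 u(x) φ'(x) dx = ∫_0^3 (-2*π*x^2*cos(π*x/3)/3 - π*cos(π*x/3)/3) dx. Term by term:
  ∫_0^3 -π*cos(π*x/3)/3 dx = 0;  ∫_0^3 -2*π*x^2*cos(π*x/3)/3 dx = 36/π.
Sum: 0 + 36/π = 36/π.
So LHS = 36/π.
∫_0^3 v(x) φ(x) dx = ∫_0^3 (-4*x*sin(π*x/3)) dx. Term by term:
  ∫_0^3 -4*x*sin(π*x/3) dx = -36/π.
So RHS = -∫_0^3 v(x) φ(x) dx = 36/π.
LHS = RHS, so the identity holds for this test φ.
Moreover u is smooth here and v(x) = u'(x) = -4*x pointwise, so the identity holds for every test function. Hence v is the weak derivative of u.


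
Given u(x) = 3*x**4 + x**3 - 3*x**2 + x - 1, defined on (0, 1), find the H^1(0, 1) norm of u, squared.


||u||_{H^1}^2 = 1027/84

The H^1 norm (squared) on an interval (0, L) is
  ||u||_{H^1}^2 = ∫_0^L u(x)^2 dx + ∫_0^L u'(x)^2 dx.
Compute u'(x) = 12*x**3 + 3*x**2 - 6*x + 1.
Then u(x)^2 = 9*x**8 + 6*x**7 - 17*x**6 + 5*x**4 - 8*x**3 + 7*x**2 - 2*x + 1 and u'(x)^2 = 144*x**6 + 72*x**5 - 135*x**4 - 12*x**3 + 42*x**2 - 12*x + 1.
Integrate each monomial from 0 to 1 using ∫_0^1 c·x^n dx = c·1^(n+1)/(n+1):
  ∫_0^1 u(x)^2 dx = ∫_0^1 (9*x^8 + 6*x^7 - 17*x^6 + 5*x^4 - 8*x^3 + 7*x^2 - 2*x + 1) dx. Term by term:
    ∫_0^1 9*x^8 dx = 1;  ∫_0^1 6*x^7 dx = 3/4;  ∫_0^1 -17*x^6 dx = -17/7;
    ∫_0^1 5*x^4 dx = 1;  ∫_0^1 -8*x^3 dx = -2;  ∫_0^1 7*x^2 dx = 7/3;
    ∫_0^1 -2*x dx = -1;  ∫_0^1 1 dx = 1.
  Sum: 1 + 3/4 − 17/7 + 1 − 2 + 7/3 − 1 + 1 = 55/84.
  ∫_0^1 u'(x)^2 dx = ∫_0^1 (144*x^6 + 72*x^5 - 135*x^4 - 12*x^3 + 42*x^2 - 12*x + 1) dx. Term by term:
    ∫_0^1 144*x^6 dx = 144/7;  ∫_0^1 72*x^5 dx = 12;  ∫_0^1 -135*x^4 dx = -27;
    ∫_0^1 -12*x^3 dx = -3;  ∫_0^1 42*x^2 dx = 14;  ∫_0^1 -12*x dx = -6;
    ∫_0^1 1 dx = 1.
  Sum: 144/7 + 12 − 27 − 3 + 14 − 6 + 1 = 81/7.
Adding: ||u||_{H^1}^2 = 55/84 + 81/7 = 1027/84.


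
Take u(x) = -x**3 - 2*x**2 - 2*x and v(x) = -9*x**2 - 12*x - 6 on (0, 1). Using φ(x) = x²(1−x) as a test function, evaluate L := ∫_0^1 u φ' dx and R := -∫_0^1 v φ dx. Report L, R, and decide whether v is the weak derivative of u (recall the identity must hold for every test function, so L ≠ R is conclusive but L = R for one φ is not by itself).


LHS = 7/15, RHS = 7/5. No, v is not the weak derivative of u.

u(x) = -x**3 - 2*x**2 - 2*x, classical derivative u'(x) = -3*x**2 - 4*x - 2.
φ(x) = x²(1−x), so φ'(x) = x*(2 - 3*x).
Note φ(0) = φ(1) = 0, so the boundary term u·φ vanishes.
LHS = ∫_0^1 u(x) φ'(x) dx = ∫_0^1 (3*x^5 + 4*x^4 + 2*x^3 - 4*x^2) dx. Term by term:
  ∫_0^1 3*x^5 dx = 1/2;  ∫_0^1 4*x^4 dx = 4/5;  ∫_0^1 2*x^3 dx = 1/2;
  ∫_0^1 -4*x^2 dx = -4/3.
Sum: 1/2 + 4/5 + 1/2 − 4/3 = 7/15.
So LHS = 7/15.
∫_0^1 v(x) φ(x) dx = ∫_0^1 (9*x^5 + 3*x^4 - 6*x^3 - 6*x^2) dx. Term by term:
  ∫_0^1 9*x^5 dx = 3/2;  ∫_0^1 3*x^4 dx = 3/5;  ∫_0^1 -6*x^3 dx = -3/2;
  ∫_0^1 -6*x^2 dx = -2.
Sum: 3/2 + 3/5 − 3/2 − 2 = -7/5.
So RHS = -∫_0^1 v(x) φ(x) dx = 7/5.
LHS − RHS = -14/15 ≠ 0, so the identity fails.
(For a valid weak derivative the identity must hold for EVERY test function, in particular this one. The failure shows v is NOT the weak derivative of u.)
Correct weak derivative would be u'(x) = -3*x**2 - 4*x - 2.


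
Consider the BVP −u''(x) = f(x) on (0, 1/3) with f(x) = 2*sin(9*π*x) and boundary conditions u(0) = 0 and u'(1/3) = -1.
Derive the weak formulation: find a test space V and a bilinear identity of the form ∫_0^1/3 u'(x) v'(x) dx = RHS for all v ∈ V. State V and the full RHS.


V = {v ∈ H^1(0, 1/3) : v(0) = 0} (test functions vanish at x = 0 where u is specified); weak form: ∫_0^1/3 u'v' dx = ∫_0^1/3 (2*sin(9*π*x)) v dx − v(1/3) for all v ∈ V.

Multiply both sides by a test function v and integrate from 0 to 1/3:
  ∫_0^1/3 −u''(x) v(x) dx = ∫_0^1/3 f(x) v(x) dx.
Integrate the LHS by parts once:
  ∫_0^1/3 −u'' v dx = −[u'(x) v(x)]_0^1/3 + ∫_0^1/3 u'(x) v'(x) dx.
Thus ∫_0^1/3 u'(x) v'(x) dx = ∫_0^1/3 f(x) v(x) dx + [u'(x) v(x)]_0^1/3.
Choose V so that boundary terms are either known or forced to vanish.
Mixed BC: u(0) = 0 (Dirichlet) and u'(1/3) = -1 (Neumann). Define V = {v ∈ H^1(0, 1/3) : v(0) = 0}. Then [u' v]_0^1/3 = u'(1/3)·v(1/3) − u'(0)·0 = − v(1/3).
Weak formulation: find u (satisfying any essential BC) such that ∫_0^1/3 u'(x) v'(x) dx = ∫_0^1/3 f v dx − v(1/3) for all v ∈ V (Dirichlet at 0 absorbed into V; Neumann datum at x = 1/3 contributes the boundary term).
Substituting f(x) = 2*sin(9*π*x), the right-hand side is ∫_0^1/3 (2*sin(9*π*x)) v dx − v(1/3).


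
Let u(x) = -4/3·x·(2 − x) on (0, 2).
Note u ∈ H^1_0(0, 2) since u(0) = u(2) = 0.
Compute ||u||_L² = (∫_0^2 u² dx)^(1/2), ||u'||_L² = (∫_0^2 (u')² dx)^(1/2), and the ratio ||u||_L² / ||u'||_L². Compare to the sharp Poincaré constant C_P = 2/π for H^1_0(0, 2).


||u||_L² / ||u'||_L² = sqrt(10)/5 < C_P = 2/π.

u(x) = -4/3·x·(2 − x), so u'(x) = 8*x/3 - 8/3.
u(x) = -4/3·x·(2 − x) vanishes at x = 0 and x = 2, so u ∈ H^1_0(0, 2). Differentiate via the product rule and integrate the resulting polynomials term by term.
  ∫_0^2 u² dx = ∫_0^2 (16*x^4/9 - 64*x^3/9 + 64*x^2/9) dx. Term by term:
    ∫_0^2 16*x^4/9 dx = 512/45;  ∫_0^2 -64*x^3/9 dx = -256/9;  ∫_0^2 64*x^2/9 dx = 512/27.
  Sum: 512/45 − 256/9 + 512/27 = 256/135.
  ∫_0^2 (u')² dx = ∫_0^2 (64*x^2/9 - 128*x/9 + 64/9) dx. Term by term:
    ∫_0^2 64*x^2/9 dx = 512/27;  ∫_0^2 -128*x/9 dx = -256/9;  ∫_0^2 64/9 dx = 128/9.
  Sum: 512/27 − 256/9 + 128/9 = 128/27.
∫_0^2 u² dx = 256/135, so ||u||_L² = 16*sqrt(15)/45.
∫_0^2 (u')² dx = 128/27, so ||u'||_L² = 8*sqrt(6)/9.
Ratio ||u||_L² / ||u'||_L² = sqrt(10)/5.
Sharp Poincaré constant on H^1_0(0, 2) is C_P = L/π = 2/π, achieved by sin(π/2·x).
A polynomial bump cannot attain the sharp Poincaré constant (only the first sine eigenfunction does), so the ratio is strictly less than C_P, consistent with ||u||_L² ≤ C_P ||u'||_L².


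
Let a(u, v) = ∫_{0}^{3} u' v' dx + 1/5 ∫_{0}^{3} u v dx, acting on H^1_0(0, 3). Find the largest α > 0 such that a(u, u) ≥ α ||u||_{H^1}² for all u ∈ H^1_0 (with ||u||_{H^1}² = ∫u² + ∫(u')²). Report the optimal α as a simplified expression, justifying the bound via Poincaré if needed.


α = (9/5 + π^2)/(9 + π^2)

Coercivity of a(·,·) on H^1_0(0, 3) means a(u, u) ≥ α ||u||_{H^1}² for every u ∈ H^1_0.
The interval has length L = 3, and Poincaré/coercivity depend only on L. Here a(u, u) = ∫(u')² + (1/5)·∫u².
Here 0 < c = 1/5 < 1. The condition a(u,u) ≥ α||u||_{H^1}² reads (1−α)∫(u')² ≥ (α−c)∫u². Any admissible α is ≤ 1 (rapidly oscillating u have ∫u²/∫(u')² → 0), and α = 1 would force 0 ≥ (1−c)∫u², impossible since c < 1; so 1−α > 0. By the sharp Poincaré inequality on H^1_0 of an interval of length L, ∫(u')² ≥ (π/L)²∫u² with equality for the first sine mode sin(π(x−x₀)/L) (x₀ the left endpoint), so the inequality holds for all u iff (1−α)(π/L)² ≥ α − c, i.e. α ≤ ((π/L)² + c)/((π/L)² + 1) = (1 + c(L/π)²)/(1 + (L/π)²). With (π/L)² = π^2/9 and c = 1/5, the largest admissible constant is α = ((π/L)² + c)/((π/L)² + 1).
Simplifying, α = (9/5 + π^2)/(9 + π^2).


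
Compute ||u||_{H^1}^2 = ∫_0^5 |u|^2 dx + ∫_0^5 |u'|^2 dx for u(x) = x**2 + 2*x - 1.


||u||_{H^1}^2 = 1575

The H^1 norm (squared) on an interval (0, L) is
  ||u||_{H^1}^2 = ∫_0^L u(x)^2 dx + ∫_0^L u'(x)^2 dx.
Compute u'(x) = 2*x + 2.
Then u(x)^2 = x**4 + 4*x**3 + 2*x**2 - 4*x + 1 and u'(x)^2 = 4*x**2 + 8*x + 4.
Integrate each monomial from 0 to 5 using ∫_0^5 c·x^n dx = c·5^(n+1)/(n+1):
  ∫_0^5 u(x)^2 dx = ∫_0^5 (x^4 + 4*x^3 + 2*x^2 - 4*x + 1) dx. Term by term:
    ∫_0^5 x^4 dx = 625;  ∫_0^5 4*x^3 dx = 625;  ∫_0^5 2*x^2 dx = 250/3;
    ∫_0^5 -4*x dx = -50;  ∫_0^5 1 dx = 5.
  Sum: 625 + 625 + 250/3 − 50 + 5 = 3865/3.
  ∫_0^5 u'(x)^2 dx = ∫_0^5 (4*x^2 + 8*x + 4) dx. Term by term:
    ∫_0^5 4*x^2 dx = 500/3;  ∫_0^5 8*x dx = 100;  ∫_0^5 4 dx = 20.
  Sum: 500/3 + 100 + 20 = 860/3.
Adding: ||u||_{H^1}^2 = 3865/3 + 860/3 = 1575.


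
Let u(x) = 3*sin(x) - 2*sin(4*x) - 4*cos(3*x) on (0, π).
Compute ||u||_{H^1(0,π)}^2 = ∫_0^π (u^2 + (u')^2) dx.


||u||_{H^1(0,π)}^2 = 1280/7 + 123*π

u'(x) = 12*sin(3*x) + 3*cos(x) - 8*cos(4*x).
Expand u² and (u')² and integrate term by term on (0, π), using: for integers n ≥ 1, ∫_0^π sin²(nx) dx = ∫_0^π cos²(nx) dx = π/2; for n ≠ n', ∫_0^π sin(nx)sin(n'x) dx = ∫_0^π cos(nx)cos(n'x) dx = 0; and by product-to-sum, ∫_0^π sin(nx)cos(n'x) dx = ½∫_0^π [sin((n+n')x) + sin((n−n')x)] dx, which is 0 when n+n' is even and 2n/(n²−n'²) when n+n' is odd (it need not vanish on (0, π)).
  u² squared terms: (-4)²·∫cos(3x)² dx = 16·π/2 = 8*π;  (-2)²·∫sin(4x)² dx = 4·π/2 = 2*π;  (3)²·∫sin(x)² dx = 9·π/2 = 9*π/2.
  u² cross terms: 2·(-4)·(-2)·∫cos(3x)·sin(4x) dx = 16·(8/7) = 128/7;  2·(-4)·(3)·∫cos(3x)·sin(x) dx = -24·(0) = 0;  2·(-2)·(3)·∫sin(4x)·sin(x) dx = -12·(0) = 0.
  So ∫_0^π u² dx = 8*π + 2*π + 9*π/2 + 128/7 + 0 + 0 = 128/7 + 29*π/2.
  (u')² squared terms: (-8)²·∫cos(4x)² dx = 64·π/2 = 32*π;  (3)²·∫cos(x)² dx = 9·π/2 = 9*π/2;  (12)²·∫sin(3x)² dx = 144·π/2 = 72*π.
  (u')² cross terms: 2·(-8)·(3)·∫cos(4x)·cos(x) dx = -48·(0) = 0;  2·(-8)·(12)·∫cos(4x)·sin(3x) dx = -192·(-6/7) = 1152/7;  2·(3)·(12)·∫cos(x)·sin(3x) dx = 72·(0) = 0.
  So ∫_0^π (u')² dx = 32*π + 9*π/2 + 72*π + 0 + 1152/7 + 0 = 1152/7 + 217*π/2.
||u||_{H^1}^2 = (128/7 + 29*π/2) + (1152/7 + 217*π/2) = 1280/7 + 123*π.


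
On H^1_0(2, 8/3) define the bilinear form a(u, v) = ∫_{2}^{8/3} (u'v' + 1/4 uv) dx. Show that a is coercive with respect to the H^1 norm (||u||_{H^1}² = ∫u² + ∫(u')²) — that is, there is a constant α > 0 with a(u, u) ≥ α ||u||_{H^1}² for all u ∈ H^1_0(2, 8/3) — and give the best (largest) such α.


α = (1 + 9*π^2)/(4 + 9*π^2)

Coercivity of a(·,·) on H^1_0(2, 8/3) means a(u, u) ≥ α ||u||_{H^1}² for every u ∈ H^1_0.
The interval has length L = 2/3, and Poincaré/coercivity depend only on L. Here a(u, u) = ∫(u')² + (1/4)·∫u².
Here 0 < c = 1/4 < 1. The condition a(u,u) ≥ α||u||_{H^1}² reads (1−α)∫(u')² ≥ (α−c)∫u². Any admissible α is ≤ 1 (rapidly oscillating u have ∫u²/∫(u')² → 0), and α = 1 would force 0 ≥ (1−c)∫u², impossible since c < 1; so 1−α > 0. By the sharp Poincaré inequality on H^1_0 of an interval of length L, ∫(u')² ≥ (π/L)²∫u² with equality for the first sine mode sin(π(x−x₀)/L) (x₀ the left endpoint), so the inequality holds for all u iff (1−α)(π/L)² ≥ α − c, i.e. α ≤ ((π/L)² + c)/((π/L)² + 1) = (1 + c(L/π)²)/(1 + (L/π)²). With (π/L)² = 9*π^2/4 and c = 1/4, the largest admissible constant is α = ((π/L)² + c)/((π/L)² + 1).
Simplifying, α = (1 + 9*π^2)/(4 + 9*π^2).


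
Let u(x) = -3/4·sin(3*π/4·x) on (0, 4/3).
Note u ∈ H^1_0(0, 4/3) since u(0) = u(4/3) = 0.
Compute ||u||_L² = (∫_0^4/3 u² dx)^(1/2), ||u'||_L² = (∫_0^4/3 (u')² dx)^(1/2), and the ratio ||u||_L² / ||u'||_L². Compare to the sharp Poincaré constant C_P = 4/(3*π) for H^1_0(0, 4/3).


||u||_L² / ||u'||_L² = 4/(3*π) = C_P.

u(x) = -3/4·sin(3*π/4·x), so u'(x) = -9*π*cos(3*π*x/4)/16.
Writing u(x) = A·sin(kπx/L) with A = -3/4 and k = 1, use ∫_0^L sin²(kπx/L) dx = L/2 and ∫_0^L cos²(kπx/L) dx = L/2.
u² = 9/16·sin²(3*π/4·x) and (u')² = 81*π^2/256·cos²(3*π/4·x), and each of sin², cos² integrates to L/2 = 2/3 over (0, 4/3).
∫_0^4/3 u² dx = 3/8, so ||u||_L² = sqrt(6)/4.
∫_0^4/3 (u')² dx = 27*π^2/128, so ||u'||_L² = 3*sqrt(6)*π/16.
Ratio ||u||_L² / ||u'||_L² = 4/(3*π).
Sharp Poincaré constant on H^1_0(0, 4/3) is C_P = L/π = 4/(3*π), achieved by sin(3*π/4·x).
This is the k = 1 eigenfunction (up to amplitude), so the ratio equals the sharp Poincaré constant exactly.


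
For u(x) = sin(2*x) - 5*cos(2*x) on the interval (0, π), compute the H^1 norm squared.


||u||_{H^1(0,π)}^2 = 65*π

u'(x) = 10*sin(2*x) + 2*cos(2*x).
Expand u² and (u')² and integrate term by term on (0, π), using: for integers n ≥ 1, ∫_0^π sin²(nx) dx = ∫_0^π cos²(nx) dx = π/2; for n ≠ n', ∫_0^π sin(nx)sin(n'x) dx = ∫_0^π cos(nx)cos(n'x) dx = 0; and by product-to-sum, ∫_0^π sin(nx)cos(n'x) dx = ½∫_0^π [sin((n+n')x) + sin((n−n')x)] dx, which is 0 when n+n' is even and 2n/(n²−n'²) when n+n' is odd (it need not vanish on (0, π)).
  u² squared terms: (-5)²·∫cos(2x)² dx = 25·π/2 = 25*π/2;  (1)²·∫sin(2x)² dx = 1·π/2 = π/2.
  u² cross terms: 2·(-5)·(1)·∫cos(2x)·sin(2x) dx = -10·(0) = 0.
  So ∫_0^π u² dx = 25*π/2 + π/2 + 0 = 13*π.
  (u')² squared terms: (2)²·∫cos(2x)² dx = 4·π/2 = 2*π;  (10)²·∫sin(2x)² dx = 100·π/2 = 50*π.
  (u')² cross terms: 2·(2)·(10)·∫cos(2x)·sin(2x) dx = 40·(0) = 0.
  So ∫_0^π (u')² dx = 2*π + 50*π + 0 = 52*π.
||u||_{H^1}^2 = (13*π) + (52*π) = 65*π.


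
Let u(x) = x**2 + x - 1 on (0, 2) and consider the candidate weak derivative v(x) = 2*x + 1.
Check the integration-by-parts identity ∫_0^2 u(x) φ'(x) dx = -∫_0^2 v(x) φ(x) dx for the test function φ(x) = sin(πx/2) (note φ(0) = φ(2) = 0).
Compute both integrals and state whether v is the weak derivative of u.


LHS = -12/π, RHS = -12/π. Yes, v = u' weakly.

u(x) = x**2 + x - 1, classical derivative u'(x) = 2*x + 1.
φ(x) = sin(πx/2), so φ'(x) = π*cos(π*x/2)/2.
Note φ(0) = φ(2) = 0, so the boundary term u·φ vanishes.
LHS = ∫_0^2 u(x) φ'(x) dx = ∫_0^2 (π*x^2*cos(π*x/2)/2 + π*x*cos(π*x/2)/2 - π*cos(π*x/2)/2) dx. Term by term:
  ∫_0^2 -π*cos(π*x/2)/2 dx = 0;  ∫_0^2 π*x*cos(π*x/2)/2 dx = -4/π;  ∫_0^2 π*x^2*cos(π*x/2)/2 dx = -8/π.
Sum: 0 − 4/π − 8/π = -12/π.
So LHS = -12/π.
∫_0^2 v(x) φ(x) dx = ∫_0^2 (2*x*sin(π*x/2) + sin(π*x/2)) dx. Term by term:
  ∫_0^2 2*x*sin(π*x/2) dx = 8/π;  ∫_0^2 sin(π*x/2) dx = 4/π.
Sum: 8/π + 4/π = 12/π.
So RHS = -∫_0^2 v(x) φ(x) dx = -12/π.
LHS = RHS, so the identity holds for this test φ.
Moreover u is smooth here and v(x) = u'(x) = 2*x + 1 pointwise, so the identity holds for every test function. Hence v is the weak derivative of u.


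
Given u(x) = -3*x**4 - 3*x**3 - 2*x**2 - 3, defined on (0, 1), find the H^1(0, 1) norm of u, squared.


||u||_{H^1}^2 = 61091/420

The H^1 norm (squared) on an interval (0, L) is
  ||u||_{H^1}^2 = ∫_0^L u(x)^2 dx + ∫_0^L u'(x)^2 dx.
Compute u'(x) = -12*x**3 - 9*x**2 - 4*x.
Then u(x)^2 = 9*x**8 + 18*x**7 + 21*x**6 + 12*x**5 + 22*x**4 + 18*x**3 + 12*x**2 + 9 and u'(x)^2 = 144*x**6 + 216*x**5 + 177*x**4 + 72*x**3 + 16*x**2.
Integrate each monomial from 0 to 1 using ∫_0^1 c·x^n dx = c·1^(n+1)/(n+1):
  ∫_0^1 u(x)^2 dx = ∫_0^1 (9*x^8 + 18*x^7 + 21*x^6 + 12*x^5 + 22*x^4 + 18*x^3 + 12*x^2 + 9) dx. Term by term:
    ∫_0^1 9*x^8 dx = 1;  ∫_0^1 18*x^7 dx = 9/4;  ∫_0^1 21*x^6 dx = 3;
    ∫_0^1 12*x^5 dx = 2;  ∫_0^1 22*x^4 dx = 22/5;  ∫_0^1 18*x^3 dx = 9/2;
    ∫_0^1 12*x^2 dx = 4;  ∫_0^1 9 dx = 9.
  Sum: 1 + 9/4 + 3 + 2 + 22/5 + 9/2 + 4 + 9 = 603/20.
  ∫_0^1 u'(x)^2 dx = ∫_0^1 (144*x^6 + 216*x^5 + 177*x^4 + 72*x^3 + 16*x^2) dx. Term by term:
    ∫_0^1 144*x^6 dx = 144/7;  ∫_0^1 216*x^5 dx = 36;  ∫_0^1 177*x^4 dx = 177/5;
    ∫_0^1 72*x^3 dx = 18;  ∫_0^1 16*x^2 dx = 16/3.
  Sum: 144/7 + 36 + 177/5 + 18 + 16/3 = 12107/105.
Adding: ||u||_{H^1}^2 = 603/20 + 12107/105 = 61091/420.


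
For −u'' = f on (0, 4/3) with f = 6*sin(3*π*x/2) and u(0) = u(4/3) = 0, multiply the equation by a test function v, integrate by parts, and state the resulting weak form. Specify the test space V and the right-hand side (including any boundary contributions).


V = H^1_0(0, 4/3) (so v(0) = v(4/3) = 0); weak form: ∫_0^4/3 u'v' dx = ∫_0^4/3 (6*sin(3*π*x/2)) v dx for all v ∈ V.

Multiply both sides by a test function v and integrate from 0 to 4/3:
  ∫_0^4/3 −u''(x) v(x) dx = ∫_0^4/3 f(x) v(x) dx.
Integrate the LHS by parts once:
  ∫_0^4/3 −u'' v dx = −[u'(x) v(x)]_0^4/3 + ∫_0^4/3 u'(x) v'(x) dx.
Thus ∫_0^4/3 u'(x) v'(x) dx = ∫_0^4/3 f(x) v(x) dx + [u'(x) v(x)]_0^4/3.
Choose V so that boundary terms are either known or forced to vanish.
u is Dirichlet: u(0) = u(4/3) = 0. Let V = H^1_0(0, 4/3); then v(0) = v(4/3) = 0, and [u' v]_0^4/3 = 0.
Weak formulation: find u (satisfying any essential BC) such that ∫_0^4/3 u'(x) v'(x) dx = ∫_0^4/3 f v dx for all v ∈ V.
Substituting f(x) = 6*sin(3*π*x/2), the right-hand side is ∫_0^4/3 (6*sin(3*π*x/2)) v dx.


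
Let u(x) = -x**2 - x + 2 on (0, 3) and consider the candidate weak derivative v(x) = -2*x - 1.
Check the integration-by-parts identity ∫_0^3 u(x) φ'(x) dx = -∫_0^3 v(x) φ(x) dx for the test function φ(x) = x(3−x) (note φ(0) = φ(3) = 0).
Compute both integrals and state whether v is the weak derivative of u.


LHS = 18, RHS = 18. Yes, v = u' weakly.

u(x) = -x**2 - x + 2, classical derivative u'(x) = -2*x - 1.
φ(x) = x(3−x), so φ'(x) = 3 - 2*x.
Note φ(0) = φ(3) = 0, so the boundary term u·φ vanishes.
LHS = ∫_0^3 u(x) φ'(x) dx = ∫_0^3 (2*x^3 - x^2 - 7*x + 6) dx. Term by term:
  ∫_0^3 2*x^3 dx = 81/2;  ∫_0^3 -x^2 dx = -9;  ∫_0^3 -7*x dx = -63/2;
  ∫_0^3 6 dx = 18.
Sum: 81/2 − 9 − 63/2 + 18 = 18.
So LHS = 18.
∫_0^3 v(x) φ(x) dx = ∫_0^3 (2*x^3 - 5*x^2 - 3*x) dx. Term by term:
  ∫_0^3 2*x^3 dx = 81/2;  ∫_0^3 -5*x^2 dx = -45;  ∫_0^3 -3*x dx = -27/2.
Sum: 81/2 − 45 − 27/2 = -18.
So RHS = -∫_0^3 v(x) φ(x) dx = 18.
LHS = RHS, so the identity holds for this test φ.
Moreover u is smooth here and v(x) = u'(x) = -2*x - 1 pointwise, so the identity holds for every test function. Hence v is the weak derivative of u.


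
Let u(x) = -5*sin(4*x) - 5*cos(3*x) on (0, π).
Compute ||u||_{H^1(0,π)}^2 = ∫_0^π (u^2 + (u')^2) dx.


||u||_{H^1(0,π)}^2 = 4000/7 + 675*π/2

u'(x) = 15*sin(3*x) - 20*cos(4*x).
Expand u² and (u')² and integrate term by term on (0, π), using: for integers n ≥ 1, ∫_0^π sin²(nx) dx = ∫_0^π cos²(nx) dx = π/2; for n ≠ n', ∫_0^π sin(nx)sin(n'x) dx = ∫_0^π cos(nx)cos(n'x) dx = 0; and by product-to-sum, ∫_0^π sin(nx)cos(n'x) dx = ½∫_0^π [sin((n+n')x) + sin((n−n')x)] dx, which is 0 when n+n' is even and 2n/(n²−n'²) when n+n' is odd (it need not vanish on (0, π)).
  u² squared terms: (-5)²·∫cos(3x)² dx = 25·π/2 = 25*π/2;  (-5)²·∫sin(4x)² dx = 25·π/2 = 25*π/2.
  u² cross terms: 2·(-5)·(-5)·∫cos(3x)·sin(4x) dx = 50·(8/7) = 400/7.
  So ∫_0^π u² dx = 25*π/2 + 25*π/2 + 400/7 = 400/7 + 25*π.
  (u')² squared terms: (-20)²·∫cos(4x)² dx = 400·π/2 = 200*π;  (15)²·∫sin(3x)² dx = 225·π/2 = 225*π/2.
  (u')² cross terms: 2·(-20)·(15)·∫cos(4x)·sin(3x) dx = -600·(-6/7) = 3600/7.
  So ∫_0^π (u')² dx = 200*π + 225*π/2 + 3600/7 = 3600/7 + 625*π/2.
||u||_{H^1}^2 = (400/7 + 25*π) + (3600/7 + 625*π/2) = 4000/7 + 675*π/2.


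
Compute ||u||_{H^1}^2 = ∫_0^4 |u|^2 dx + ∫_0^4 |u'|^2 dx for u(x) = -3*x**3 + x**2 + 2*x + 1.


||u||_{H^1}^2 = 597124/21

The H^1 norm (squared) on an interval (0, L) is
  ||u||_{H^1}^2 = ∫_0^L u(x)^2 dx + ∫_0^L u'(x)^2 dx.
Compute u'(x) = -9*x**2 + 2*x + 2.
Then u(x)^2 = 9*x**6 - 6*x**5 - 11*x**4 - 2*x**3 + 6*x**2 + 4*x + 1 and u'(x)^2 = 81*x**4 - 36*x**3 - 32*x**2 + 8*x + 4.
Integrate each monomial from 0 to 4 using ∫_0^4 c·x^n dx = c·4^(n+1)/(n+1):
  ∫_0^4 u(x)^2 dx = ∫_0^4 (9*x^6 - 6*x^5 - 11*x^4 - 2*x^3 + 6*x^2 + 4*x + 1) dx. Term by term:
    ∫_0^4 9*x^6 dx = 147456/7;  ∫_0^4 -6*x^5 dx = -4096;  ∫_0^4 -11*x^4 dx = -11264/5;
    ∫_0^4 -2*x^3 dx = -128;  ∫_0^4 6*x^2 dx = 128;  ∫_0^4 4*x dx = 32;
    ∫_0^4 1 dx = 4.
  Sum: 147456/7 − 4096 − 11264/5 − 128 + 128 + 32 + 4 = 516332/35.
  ∫_0^4 u'(x)^2 dx = ∫_0^4 (81*x^4 - 36*x^3 - 32*x^2 + 8*x + 4) dx. Term by term:
    ∫_0^4 81*x^4 dx = 82944/5;  ∫_0^4 -36*x^3 dx = -2304;  ∫_0^4 -32*x^2 dx = -2048/3;
    ∫_0^4 8*x dx = 64;  ∫_0^4 4 dx = 16.
  Sum: 82944/5 − 2304 − 2048/3 + 64 + 16 = 205232/15.
Adding: ||u||_{H^1}^2 = 516332/35 + 205232/15 = 597124/21.


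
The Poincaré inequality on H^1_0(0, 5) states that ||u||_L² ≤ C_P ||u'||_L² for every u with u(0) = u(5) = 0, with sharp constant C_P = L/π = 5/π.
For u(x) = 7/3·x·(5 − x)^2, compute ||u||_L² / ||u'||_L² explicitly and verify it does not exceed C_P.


||u||_L² / ||u'||_L² = 5*sqrt(14)/14 < C_P = 5/π.

u(x) = 7/3·x·(5 − x)^2, so u'(x) = 7*x^2 - 140*x/3 + 175/3.
u(x) = 7/3·x·(5 − x)^2 vanishes at x = 0 and x = 5, so u ∈ H^1_0(0, 5). Differentiate via the product rule and integrate the resulting polynomials term by term.
  ∫_0^5 u² dx = ∫_0^5 (49*x^6/9 - 980*x^5/9 + 2450*x^4/3 - 24500*x^3/9 + 30625*x^2/9) dx. Term by term:
    ∫_0^5 49*x^6/9 dx = 546875/9;  ∫_0^5 -980*x^5/9 dx = -7656250/27;  ∫_0^5 2450*x^4/3 dx = 1531250/3;
    ∫_0^5 -24500*x^3/9 dx = -3828125/9;  ∫_0^5 30625*x^2/9 dx = 3828125/27.
  Sum: 546875/9 − 7656250/27 + 1531250/3 − 3828125/9 + 3828125/27 = 109375/27.
  ∫_0^5 (u')² dx = ∫_0^5 (49*x^4 - 1960*x^3/3 + 26950*x^2/9 - 49000*x/9 + 30625/9) dx. Term by term:
    ∫_0^5 49*x^4 dx = 30625;  ∫_0^5 -1960*x^3/3 dx = -306250/3;  ∫_0^5 26950*x^2/9 dx = 3368750/27;
    ∫_0^5 -49000*x/9 dx = -612500/9;  ∫_0^5 30625/9 dx = 153125/9.
  Sum: 30625 − 306250/3 + 3368750/27 − 612500/9 + 153125/9 = 61250/27.
∫_0^5 u² dx = 109375/27, so ||u||_L² = 125*sqrt(21)/9.
∫_0^5 (u')² dx = 61250/27, so ||u'||_L² = 175*sqrt(6)/9.
Ratio ||u||_L² / ||u'||_L² = 5*sqrt(14)/14.
Sharp Poincaré constant on H^1_0(0, 5) is C_P = L/π = 5/π, achieved by sin(π/5·x).
A polynomial bump cannot attain the sharp Poincaré constant (only the first sine eigenfunction does), so the ratio is strictly less than C_P, consistent with ||u||_L² ≤ C_P ||u'||_L².
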